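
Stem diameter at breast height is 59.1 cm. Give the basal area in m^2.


Formula: BA = pi * (DBH/2)^2 / 10000  (cm^2 to m^2)
Radius = DBH/2 = 59.1/2 = 29.55 cm
BA = pi * 29.55^2 / 10000
   = 2743.2466 cm^2 / 10000
   = 0.2743 m^2

0.2743


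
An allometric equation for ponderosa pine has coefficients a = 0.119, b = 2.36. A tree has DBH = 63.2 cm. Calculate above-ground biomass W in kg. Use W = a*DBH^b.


Formula: W = a * DBH^b  (allometric power law)
DBH^b = 63.2^2.36 = 17770.1996
W = 0.119 * 17770.1996 = 2114.7 kg

2114.7


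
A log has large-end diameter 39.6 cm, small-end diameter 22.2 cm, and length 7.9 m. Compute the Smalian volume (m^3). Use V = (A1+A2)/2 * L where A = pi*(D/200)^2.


Smalian: V = (A1 + A2)/2 * L,  A = pi*(D/200)^2
A1 = pi*(39.6/200)^2 = 0.123163 m^2
A2 = pi*(22.2/200)^2 = 0.038708 m^2
V = (0.123163+0.038708)/2*7.9 = 0.6394 m^3

0.6394


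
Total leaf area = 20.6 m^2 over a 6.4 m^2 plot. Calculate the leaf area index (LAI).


Formula: LAI = total leaf area / ground area  (dimensionless)
LAI = 20.6 m^2 / 6.4 m^2
LAI = 3.22

3.22


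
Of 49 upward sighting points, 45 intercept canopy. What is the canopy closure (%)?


Formula: Canopy closure = covered points / total points * 100
Closure = 45 / 49 * 100
Closure = 0.9184 * 100 = 91.8%

91.8


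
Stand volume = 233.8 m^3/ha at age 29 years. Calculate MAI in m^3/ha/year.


Formula: MAI = Total Volume / Stand Age
MAI = 233.8 m^3/ha / 29 years
MAI = 8.06 m^3/ha/year

8.06


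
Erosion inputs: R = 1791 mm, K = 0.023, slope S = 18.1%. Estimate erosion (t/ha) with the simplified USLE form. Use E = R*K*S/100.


Formula: E = R * K * S / 100  (simplified USLE)
R * K = 1791 * 0.023 = 41.193
E = 41.193 * 18.1 / 100 = 7.46 t/ha

7.46


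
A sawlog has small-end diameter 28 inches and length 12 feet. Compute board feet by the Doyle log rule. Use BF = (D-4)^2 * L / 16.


Doyle: BF = (D - 4)^2 * L / 16
Adjusted diameter = 28 - 4 = 24 in
(D-4)^2 = 24^2 = 576
BF = 576 * 12 / 16 = 432 BF

432


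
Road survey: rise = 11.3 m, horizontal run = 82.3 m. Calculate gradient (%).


Formula: Gradient = rise / run * 100
Gradient = 11.3 / 82.3 * 100 = 13.7%

13.7


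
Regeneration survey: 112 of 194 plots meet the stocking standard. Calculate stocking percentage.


Formula: Stocking % = stocked plots / total plots * 100
Stocking = 112 / 194 * 100
Stocking = 0.5773 * 100 = 57.7%

57.7


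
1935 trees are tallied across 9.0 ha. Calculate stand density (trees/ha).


Formula: Stand Density = N_trees / Area_ha
Density = 1935 trees / 9.0 ha
Density = 215 trees/ha

215


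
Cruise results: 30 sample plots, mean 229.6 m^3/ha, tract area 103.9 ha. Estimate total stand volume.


Formula: Total Volume = Mean Volume per ha * Total Area
Total Volume = 229.6 m^3/ha * 103.9 ha
Total Volume = 23855 m^3

23855


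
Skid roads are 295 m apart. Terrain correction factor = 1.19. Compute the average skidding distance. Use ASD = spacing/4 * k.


Formula: ASD = (spacing / 4) * correction
Uncorrected distance = spacing / 4 = 295 / 4 = 73.75 m
ASD = 73.75 * 1.19 = 88 m

88


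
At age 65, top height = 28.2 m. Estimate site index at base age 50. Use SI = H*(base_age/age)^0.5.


Formula: SI = H_dom * (base_age / age)^0.5
Age ratio = 50 / 65 = 0.76923
sqrt(age_ratio) = 0.87706
SI = 28.2 * 0.87706 = 24.7 m

24.7


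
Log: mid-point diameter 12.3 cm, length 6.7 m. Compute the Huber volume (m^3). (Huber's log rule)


Huber: V = Am * L,  Am = pi*(Dm/200)^2
Am = pi*(12.3/200)^2 = 0.011882 m^2
V = 0.011882*6.7 = 0.0796 m^3

0.0796


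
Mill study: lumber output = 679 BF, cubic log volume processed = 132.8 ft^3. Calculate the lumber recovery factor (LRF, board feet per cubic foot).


Formula: LRF = Lumber Output (BF) / Log Input (ft^3)
LRF = 679 BF / 132.8 ft^3
LRF = 5.11 BF/ft^3

5.11


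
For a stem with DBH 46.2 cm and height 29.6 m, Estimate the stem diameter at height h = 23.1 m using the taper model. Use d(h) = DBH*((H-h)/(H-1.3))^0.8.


Taper: d(h) = DBH * ((H - h) / (H - 1.3))^0.8
Numerator = H - h = 29.6 - 23.1 = 6.5 m
Denominator = H - 1.3 = 29.6 - 1.3 = 28.3 m
Ratio = 6.5 / 28.3 = 0.22968
d = 46.2 * 0.22968^0.8 = 14.2 cm

14.2


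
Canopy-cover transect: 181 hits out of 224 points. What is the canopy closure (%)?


Formula: Canopy closure = covered points / total points * 100
Closure = 181 / 224 * 100
Closure = 0.808 * 100 = 80.8%

80.8


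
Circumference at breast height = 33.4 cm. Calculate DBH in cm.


Formula: DBH = C / pi
DBH = 33.4 / pi
pi = 3.14159...
DBH = 10.6 cm

10.6


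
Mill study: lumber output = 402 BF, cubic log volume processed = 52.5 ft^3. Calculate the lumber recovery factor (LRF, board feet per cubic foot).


Formula: LRF = Lumber Output (BF) / Log Input (ft^3)
LRF = 402 BF / 52.5 ft^3
LRF = 7.66 BF/ft^3

7.66


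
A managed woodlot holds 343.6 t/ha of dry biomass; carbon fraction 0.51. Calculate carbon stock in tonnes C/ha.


Formula: Carbon Stock = Biomass * Carbon Fraction
C = 343.6 t/ha * 0.51
C = 175.2 t C/ha

175.2


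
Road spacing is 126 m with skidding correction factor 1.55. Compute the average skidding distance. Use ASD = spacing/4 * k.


Formula: ASD = (spacing / 4) * correction
Uncorrected distance = spacing / 4 = 126 / 4 = 31.5 m
ASD = 31.5 * 1.55 = 49 m

49


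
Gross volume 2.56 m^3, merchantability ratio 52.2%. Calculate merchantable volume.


Formula: MV = V_total * (merchantable_pct / 100)
Merchantable fraction = 52.2% / 100 = 0.522
MV = 2.56 m^3 * 0.522 = 1.336 m^3

1.336


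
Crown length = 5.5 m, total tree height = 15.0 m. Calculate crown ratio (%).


Formula: Crown Ratio = (Crown Length / Total Height) * 100
CR = (5.5 m / 15.0 m) * 100
CR = 0.3667 * 100 = 36.7%

36.7


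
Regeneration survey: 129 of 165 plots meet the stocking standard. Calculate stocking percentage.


Formula: Stocking % = stocked plots / total plots * 100
Stocking = 129 / 165 * 100
Stocking = 0.7818 * 100 = 78.2%

78.2


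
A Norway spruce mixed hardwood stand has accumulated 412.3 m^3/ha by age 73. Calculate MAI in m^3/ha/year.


Formula: MAI = Total Volume / Stand Age
MAI = 412.3 m^3/ha / 73 years
MAI = 5.65 m^3/ha/year

5.65


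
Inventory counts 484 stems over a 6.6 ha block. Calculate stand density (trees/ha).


Formula: Stand Density = N_trees / Area_ha
Density = 484 trees / 6.6 ha
Density = 73 trees/ha

73


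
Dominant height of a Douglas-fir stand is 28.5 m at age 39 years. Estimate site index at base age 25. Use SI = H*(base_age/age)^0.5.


Formula: SI = H_dom * (base_age / age)^0.5
Age ratio = 25 / 39 = 0.64103
sqrt(age_ratio) = 0.80064
SI = 28.5 * 0.80064 = 22.8 m

22.8


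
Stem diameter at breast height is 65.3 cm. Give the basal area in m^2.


Formula: BA = pi * (DBH/2)^2 / 10000  (cm^2 to m^2)
Radius = DBH/2 = 65.3/2 = 32.65 cm
BA = pi * 32.65^2 / 10000
   = 3349.0085 cm^2 / 10000
   = 0.3349 m^2

0.3349


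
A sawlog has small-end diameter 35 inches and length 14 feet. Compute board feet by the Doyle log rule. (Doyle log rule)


Doyle: BF = (D - 4)^2 * L / 16
Adjusted diameter = 35 - 4 = 31 in
(D-4)^2 = 31^2 = 961
BF = 961 * 14 / 16 = 841 BF

841


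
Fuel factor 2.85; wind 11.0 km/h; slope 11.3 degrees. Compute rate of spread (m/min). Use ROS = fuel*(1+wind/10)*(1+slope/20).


Formula: ROS = fuel * (1 + wind/10) * (1 + slope/20)
Wind factor = 1 + 11.0/10 = 2.1
Slope factor = 1 + 11.3/20 = 1.565
ROS = 2.85 * 2.1 * 1.565 = 9.37 m/min

9.37


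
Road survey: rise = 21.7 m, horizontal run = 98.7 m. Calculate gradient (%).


Formula: Gradient = rise / run * 100
Gradient = 21.7 / 98.7 * 100 = 22.0%

22.0


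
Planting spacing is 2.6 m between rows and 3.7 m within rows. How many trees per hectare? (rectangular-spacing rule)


Formula: TPH = 10000 m^2/ha / (spacing_x * spacing_y)
Area per tree = 2.6 m * 3.7 m = 9.62 m^2
TPH = 10000 / 9.62 = 1040 trees/ha

1040


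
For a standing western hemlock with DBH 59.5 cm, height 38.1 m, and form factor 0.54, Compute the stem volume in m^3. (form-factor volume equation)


Formula: V = pi * (DBH/200)^2 * H * ff
Radius = DBH/200 = 59.5/200 = 0.2975 m
Radius^2 = 0.2975^2 = 0.08850625 m^2
V = pi * 0.08850625 * 38.1 * 0.54
V = 5.721 m^3

5.721


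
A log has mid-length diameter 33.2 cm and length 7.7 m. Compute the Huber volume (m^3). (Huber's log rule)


Huber: V = Am * L,  Am = pi*(Dm/200)^2
Am = pi*(33.2/200)^2 = 0.08657 m^2
V = 0.08657*7.7 = 0.6666 m^3

0.6666


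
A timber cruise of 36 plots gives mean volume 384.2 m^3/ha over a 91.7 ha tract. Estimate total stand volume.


Formula: Total Volume = Mean Volume per ha * Total Area
Total Volume = 384.2 m^3/ha * 91.7 ha
Total Volume = 35231 m^3

35231


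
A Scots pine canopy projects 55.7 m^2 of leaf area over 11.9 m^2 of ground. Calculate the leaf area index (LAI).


Formula: LAI = total leaf area / ground area  (dimensionless)
LAI = 55.7 m^2 / 11.9 m^2
LAI = 4.68

4.68


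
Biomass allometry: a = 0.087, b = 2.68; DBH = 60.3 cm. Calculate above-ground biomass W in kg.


Formula: W = a * DBH^b  (allometric power law)
DBH^b = 60.3^2.68 = 59054.1464
W = 0.087 * 59054.1464 = 5137.7 kg

5137.7


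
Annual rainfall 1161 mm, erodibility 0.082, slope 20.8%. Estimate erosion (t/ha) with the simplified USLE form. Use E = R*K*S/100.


Formula: E = R * K * S / 100  (simplified USLE)
R * K = 1161 * 0.082 = 95.202
E = 95.202 * 20.8 / 100 = 19.8 t/ha

19.8


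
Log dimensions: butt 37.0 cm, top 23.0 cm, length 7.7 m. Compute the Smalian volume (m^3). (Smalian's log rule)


Smalian: V = (A1 + A2)/2 * L,  A = pi*(D/200)^2
A1 = pi*(37.0/200)^2 = 0.107521 m^2
A2 = pi*(23.0/200)^2 = 0.041548 m^2
V = (0.107521+0.041548)/2*7.7 = 0.5739 m^3

0.5739


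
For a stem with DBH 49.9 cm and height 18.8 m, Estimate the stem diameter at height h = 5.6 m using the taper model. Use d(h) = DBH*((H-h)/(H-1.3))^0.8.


Taper: d(h) = DBH * ((H - h) / (H - 1.3))^0.8
Numerator = H - h = 18.8 - 5.6 = 13.2 m
Denominator = H - 1.3 = 18.8 - 1.3 = 17.5 m
Ratio = 13.2 / 17.5 = 0.75429
d = 49.9 * 0.75429^0.8 = 39.8 cm

39.8


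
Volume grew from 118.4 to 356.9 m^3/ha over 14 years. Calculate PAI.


Formula: PAI = (V_T2 - V_T1) / (T2 - T1)
Volume increment = 356.9 - 118.4 = 238.5 m^3/ha
PAI = 238.5 / 14 = 17.04 m^3/ha/year

17.04


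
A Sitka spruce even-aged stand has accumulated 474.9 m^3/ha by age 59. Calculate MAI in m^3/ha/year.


Formula: MAI = Total Volume / Stand Age
MAI = 474.9 m^3/ha / 59 years
MAI = 8.05 m^3/ha/year

8.05


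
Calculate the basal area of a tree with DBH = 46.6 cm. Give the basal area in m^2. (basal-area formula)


Formula: BA = pi * (DBH/2)^2 / 10000  (cm^2 to m^2)
Radius = DBH/2 = 46.6/2 = 23.3 cm
BA = pi * 23.3^2 / 10000
   = 1705.5392 cm^2 / 10000
   = 0.1706 m^2

0.1706


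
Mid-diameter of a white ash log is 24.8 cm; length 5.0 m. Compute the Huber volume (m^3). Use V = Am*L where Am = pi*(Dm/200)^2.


Huber: V = Am * L,  Am = pi*(Dm/200)^2
Am = pi*(24.8/200)^2 = 0.048305 m^2
V = 0.048305*5.0 = 0.2415 m^3

0.2415


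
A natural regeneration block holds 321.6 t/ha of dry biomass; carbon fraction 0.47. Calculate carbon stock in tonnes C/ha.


Formula: Carbon Stock = Biomass * Carbon Fraction
C = 321.6 t/ha * 0.47
C = 151.2 t C/ha

151.2


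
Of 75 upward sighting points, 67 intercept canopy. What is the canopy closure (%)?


Formula: Canopy closure = covered points / total points * 100
Closure = 67 / 75 * 100
Closure = 0.8933 * 100 = 89.3%

89.3


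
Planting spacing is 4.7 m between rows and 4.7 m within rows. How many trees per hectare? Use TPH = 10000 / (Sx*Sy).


Formula: TPH = 10000 m^2/ha / (spacing_x * spacing_y)
Area per tree = 4.7 m * 4.7 m = 22.09 m^2
TPH = 10000 / 22.09 = 453 trees/ha

453


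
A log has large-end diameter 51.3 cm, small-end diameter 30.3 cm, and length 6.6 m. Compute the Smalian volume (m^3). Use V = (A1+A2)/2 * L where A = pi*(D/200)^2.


Smalian: V = (A1 + A2)/2 * L,  A = pi*(D/200)^2
A1 = pi*(51.3/200)^2 = 0.206692 m^2
A2 = pi*(30.3/200)^2 = 0.072107 m^2
V = (0.206692+0.072107)/2*6.6 = 0.92 m^3

0.92


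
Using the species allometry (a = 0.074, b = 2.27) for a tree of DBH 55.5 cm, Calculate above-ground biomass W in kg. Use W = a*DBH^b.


Formula: W = a * DBH^b  (allometric power law)
DBH^b = 55.5^2.27 = 9110.56
W = 0.074 * 9110.56 = 674.2 kg

674.2


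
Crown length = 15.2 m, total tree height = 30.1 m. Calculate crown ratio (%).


Formula: Crown Ratio = (Crown Length / Total Height) * 100
CR = (15.2 m / 30.1 m) * 100
CR = 0.505 * 100 = 50.5%

50.5


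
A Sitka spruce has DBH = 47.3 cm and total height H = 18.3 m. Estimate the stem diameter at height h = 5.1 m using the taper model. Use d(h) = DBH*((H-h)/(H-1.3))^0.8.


Taper: d(h) = DBH * ((H - h) / (H - 1.3))^0.8
Numerator = H - h = 18.3 - 5.1 = 13.2 m
Denominator = H - 1.3 = 18.3 - 1.3 = 17.0 m
Ratio = 13.2 / 17.0 = 0.77647
d = 47.3 * 0.77647^0.8 = 38.6 cm

38.6


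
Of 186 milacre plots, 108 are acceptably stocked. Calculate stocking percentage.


Formula: Stocking % = stocked plots / total plots * 100
Stocking = 108 / 186 * 100
Stocking = 0.5806 * 100 = 58.1%

58.1


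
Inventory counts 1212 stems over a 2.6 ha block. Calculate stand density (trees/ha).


Formula: Stand Density = N_trees / Area_ha
Density = 1212 trees / 2.6 ha
Density = 466 trees/ha

466


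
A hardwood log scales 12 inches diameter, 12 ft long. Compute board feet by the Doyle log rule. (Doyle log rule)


Doyle: BF = (D - 4)^2 * L / 16
Adjusted diameter = 12 - 4 = 8 in
(D-4)^2 = 8^2 = 64
BF = 64 * 12 / 16 = 48 BF

48


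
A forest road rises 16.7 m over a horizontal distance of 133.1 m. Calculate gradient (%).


Formula: Gradient = rise / run * 100
Gradient = 16.7 / 133.1 * 100 = 12.5%

12.5


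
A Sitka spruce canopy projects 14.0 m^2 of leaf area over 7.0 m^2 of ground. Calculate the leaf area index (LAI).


Formula: LAI = total leaf area / ground area  (dimensionless)
LAI = 14.0 m^2 / 7.0 m^2
LAI = 2.0

2.0


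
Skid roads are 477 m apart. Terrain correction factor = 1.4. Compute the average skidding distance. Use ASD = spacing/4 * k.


Formula: ASD = (spacing / 4) * correction
Uncorrected distance = spacing / 4 = 477 / 4 = 119.25 m
ASD = 119.25 * 1.4 = 167 m

167


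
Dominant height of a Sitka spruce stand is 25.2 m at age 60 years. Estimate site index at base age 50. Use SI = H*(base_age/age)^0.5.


Formula: SI = H_dom * (base_age / age)^0.5
Age ratio = 50 / 60 = 0.83333
sqrt(age_ratio) = 0.91287
SI = 25.2 * 0.91287 = 23.0 m

23.0


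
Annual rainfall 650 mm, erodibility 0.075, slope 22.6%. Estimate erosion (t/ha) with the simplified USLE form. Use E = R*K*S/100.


Formula: E = R * K * S / 100  (simplified USLE)
R * K = 650 * 0.075 = 48.75
E = 48.75 * 22.6 / 100 = 11.02 t/ha

11.02


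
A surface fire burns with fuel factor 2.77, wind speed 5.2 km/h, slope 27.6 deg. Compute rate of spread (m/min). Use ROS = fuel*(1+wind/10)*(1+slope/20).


Formula: ROS = fuel * (1 + wind/10) * (1 + slope/20)
Wind factor = 1 + 5.2/10 = 1.52
Slope factor = 1 + 27.6/20 = 2.38
ROS = 2.77 * 1.52 * 2.38 = 10.02 m/min

10.02


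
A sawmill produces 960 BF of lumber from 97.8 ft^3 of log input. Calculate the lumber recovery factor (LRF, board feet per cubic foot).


Formula: LRF = Lumber Output (BF) / Log Input (ft^3)
LRF = 960 BF / 97.8 ft^3
LRF = 9.82 BF/ft^3

9.82


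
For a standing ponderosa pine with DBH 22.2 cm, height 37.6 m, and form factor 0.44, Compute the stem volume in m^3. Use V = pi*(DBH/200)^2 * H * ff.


Formula: V = pi * (DBH/200)^2 * H * ff
Radius = DBH/200 = 22.2/200 = 0.111 m
Radius^2 = 0.111^2 = 0.012321 m^2
V = pi * 0.012321 * 37.6 * 0.44
V = 0.64 m^3

0.64


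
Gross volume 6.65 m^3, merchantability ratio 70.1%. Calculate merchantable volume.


Formula: MV = V_total * (merchantable_pct / 100)
Merchantable fraction = 70.1% / 100 = 0.701
MV = 6.65 m^3 * 0.701 = 4.662 m^3

4.662


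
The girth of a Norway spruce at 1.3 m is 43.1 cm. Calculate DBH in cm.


Formula: DBH = C / pi
DBH = 43.1 / pi
pi = 3.14159...
DBH = 13.7 cm

13.7


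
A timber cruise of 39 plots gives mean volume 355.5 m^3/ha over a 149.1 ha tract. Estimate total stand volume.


Formula: Total Volume = Mean Volume per ha * Total Area
Total Volume = 355.5 m^3/ha * 149.1 ha
Total Volume = 53005 m^3

53005


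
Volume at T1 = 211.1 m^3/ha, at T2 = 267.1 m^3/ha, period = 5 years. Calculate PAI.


Formula: PAI = (V_T2 - V_T1) / (T2 - T1)
Volume increment = 267.1 - 211.1 = 56.0 m^3/ha
PAI = 56.0 / 5 = 11.2 m^3/ha/year

11.2


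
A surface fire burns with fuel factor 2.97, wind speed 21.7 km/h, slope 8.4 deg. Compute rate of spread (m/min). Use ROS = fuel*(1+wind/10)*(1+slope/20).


Formula: ROS = fuel * (1 + wind/10) * (1 + slope/20)
Wind factor = 1 + 21.7/10 = 3.17
Slope factor = 1 + 8.4/20 = 1.42
ROS = 2.97 * 3.17 * 1.42 = 13.37 m/min

13.37


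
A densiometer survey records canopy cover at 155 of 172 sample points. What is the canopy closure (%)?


Formula: Canopy closure = covered points / total points * 100
Closure = 155 / 172 * 100
Closure = 0.9012 * 100 = 90.1%

90.1


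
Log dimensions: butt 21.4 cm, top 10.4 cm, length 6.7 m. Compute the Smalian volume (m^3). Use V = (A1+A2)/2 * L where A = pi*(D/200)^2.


Smalian: V = (A1 + A2)/2 * L,  A = pi*(D/200)^2
A1 = pi*(21.4/200)^2 = 0.035968 m^2
A2 = pi*(10.4/200)^2 = 0.008495 m^2
V = (0.035968+0.008495)/2*6.7 = 0.149 m^3

0.149


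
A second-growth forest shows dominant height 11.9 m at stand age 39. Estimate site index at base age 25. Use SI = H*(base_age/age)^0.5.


Formula: SI = H_dom * (base_age / age)^0.5
Age ratio = 25 / 39 = 0.64103
sqrt(age_ratio) = 0.80064
SI = 11.9 * 0.80064 = 9.5 m

9.5


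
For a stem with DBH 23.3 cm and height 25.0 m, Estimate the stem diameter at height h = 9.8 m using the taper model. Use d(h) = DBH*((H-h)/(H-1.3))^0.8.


Taper: d(h) = DBH * ((H - h) / (H - 1.3))^0.8
Numerator = H - h = 25.0 - 9.8 = 15.2 m
Denominator = H - 1.3 = 25.0 - 1.3 = 23.7 m
Ratio = 15.2 / 23.7 = 0.64135
d = 23.3 * 0.64135^0.8 = 16.3 cm

16.3


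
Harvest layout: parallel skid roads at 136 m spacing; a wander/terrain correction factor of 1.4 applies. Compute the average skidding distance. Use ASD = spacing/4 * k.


Formula: ASD = (spacing / 4) * correction
Uncorrected distance = spacing / 4 = 136 / 4 = 34 m
ASD = 34 * 1.4 = 48 m

48


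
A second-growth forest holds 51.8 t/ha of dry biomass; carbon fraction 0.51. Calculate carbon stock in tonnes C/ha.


Formula: Carbon Stock = Biomass * Carbon Fraction
C = 51.8 t/ha * 0.51
C = 26.4 t C/ha

26.4


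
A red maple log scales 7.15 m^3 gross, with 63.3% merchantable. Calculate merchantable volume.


Formula: MV = V_total * (merchantable_pct / 100)
Merchantable fraction = 63.3% / 100 = 0.633
MV = 7.15 m^3 * 0.633 = 4.526 m^3

4.526


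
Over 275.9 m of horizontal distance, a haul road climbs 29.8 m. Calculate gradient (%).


Formula: Gradient = rise / run * 100
Gradient = 29.8 / 275.9 * 100 = 10.8%

10.8


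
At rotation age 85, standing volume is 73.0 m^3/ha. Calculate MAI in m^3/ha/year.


Formula: MAI = Total Volume / Stand Age
MAI = 73.0 m^3/ha / 85 years
MAI = 0.86 m^3/ha/year

0.86


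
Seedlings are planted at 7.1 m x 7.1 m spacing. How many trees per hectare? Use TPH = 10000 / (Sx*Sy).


Formula: TPH = 10000 m^2/ha / (spacing_x * spacing_y)
Area per tree = 7.1 m * 7.1 m = 50.41 m^2
TPH = 10000 / 50.41 = 198 trees/ha

198


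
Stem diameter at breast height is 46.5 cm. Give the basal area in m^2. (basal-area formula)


Formula: BA = pi * (DBH/2)^2 / 10000  (cm^2 to m^2)
Radius = DBH/2 = 46.5/2 = 23.25 cm
BA = pi * 23.25^2 / 10000
   = 1698.2272 cm^2 / 10000
   = 0.1698 m^2

0.1698


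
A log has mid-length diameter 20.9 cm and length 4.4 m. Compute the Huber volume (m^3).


Huber: V = Am * L,  Am = pi*(Dm/200)^2
Am = pi*(20.9/200)^2 = 0.034307 m^2
V = 0.034307*4.4 = 0.151 m^3

0.151


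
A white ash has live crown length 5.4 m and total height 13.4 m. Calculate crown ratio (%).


Formula: Crown Ratio = (Crown Length / Total Height) * 100
CR = (5.4 m / 13.4 m) * 100
CR = 0.403 * 100 = 40.3%

40.3


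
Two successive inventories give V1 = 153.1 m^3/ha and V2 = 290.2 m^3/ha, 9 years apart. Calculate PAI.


Formula: PAI = (V_T2 - V_T1) / (T2 - T1)
Volume increment = 290.2 - 153.1 = 137.1 m^3/ha
PAI = 137.1 / 9 = 15.23 m^3/ha/year

15.23


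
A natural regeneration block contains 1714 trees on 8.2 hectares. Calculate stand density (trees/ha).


Formula: Stand Density = N_trees / Area_ha
Density = 1714 trees / 8.2 ha
Density = 209 trees/ha

209


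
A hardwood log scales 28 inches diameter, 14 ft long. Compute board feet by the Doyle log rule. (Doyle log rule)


Doyle: BF = (D - 4)^2 * L / 16
Adjusted diameter = 28 - 4 = 24 in
(D-4)^2 = 24^2 = 576
BF = 576 * 14 / 16 = 504 BF

504


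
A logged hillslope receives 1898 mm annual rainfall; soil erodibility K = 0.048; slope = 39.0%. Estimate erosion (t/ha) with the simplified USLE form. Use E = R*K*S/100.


Formula: E = R * K * S / 100  (simplified USLE)
R * K = 1898 * 0.048 = 91.104
E = 91.104 * 39.0 / 100 = 35.53 t/ha

35.53


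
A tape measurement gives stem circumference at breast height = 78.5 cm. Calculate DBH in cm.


Formula: DBH = C / pi
DBH = 78.5 / pi
pi = 3.14159...
DBH = 25.0 cm

25.0


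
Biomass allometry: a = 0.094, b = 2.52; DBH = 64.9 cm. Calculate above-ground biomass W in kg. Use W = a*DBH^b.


Formula: W = a * DBH^b  (allometric power law)
DBH^b = 64.9^2.52 = 36885.5816
W = 0.094 * 36885.5816 = 3467.2 kg

3467.2


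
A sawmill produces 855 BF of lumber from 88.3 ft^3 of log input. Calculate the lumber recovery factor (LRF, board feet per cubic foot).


Formula: LRF = Lumber Output (BF) / Log Input (ft^3)
LRF = 855 BF / 88.3 ft^3
LRF = 9.68 BF/ft^3

9.68


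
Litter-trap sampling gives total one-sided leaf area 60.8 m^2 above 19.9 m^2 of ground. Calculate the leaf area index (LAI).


Formula: LAI = total leaf area / ground area  (dimensionless)
LAI = 60.8 m^2 / 19.9 m^2
LAI = 3.06

3.06


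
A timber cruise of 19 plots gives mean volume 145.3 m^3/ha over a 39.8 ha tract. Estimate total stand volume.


Formula: Total Volume = Mean Volume per ha * Total Area
Total Volume = 145.3 m^3/ha * 39.8 ha
Total Volume = 5783 m^3

5783


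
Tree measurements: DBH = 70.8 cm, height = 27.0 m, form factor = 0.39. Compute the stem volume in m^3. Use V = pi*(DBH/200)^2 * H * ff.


Formula: V = pi * (DBH/200)^2 * H * ff
Radius = DBH/200 = 70.8/200 = 0.354 m
Radius^2 = 0.354^2 = 0.125316 m^2
V = pi * 0.125316 * 27.0 * 0.39
V = 4.146 m^3

4.146


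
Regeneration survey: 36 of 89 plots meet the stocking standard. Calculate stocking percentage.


Formula: Stocking % = stocked plots / total plots * 100
Stocking = 36 / 89 * 100
Stocking = 0.4045 * 100 = 40.4%

40.4


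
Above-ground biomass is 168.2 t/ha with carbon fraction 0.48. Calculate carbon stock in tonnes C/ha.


Formula: Carbon Stock = Biomass * Carbon Fraction
C = 168.2 t/ha * 0.48
C = 80.7 t C/ha

80.7


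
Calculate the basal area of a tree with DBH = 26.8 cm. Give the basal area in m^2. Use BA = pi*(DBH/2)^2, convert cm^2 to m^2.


Formula: BA = pi * (DBH/2)^2 / 10000  (cm^2 to m^2)
Radius = DBH/2 = 26.8/2 = 13.4 cm
BA = pi * 13.4^2 / 10000
   = 564.1044 cm^2 / 10000
   = 0.0564 m^2

0.0564


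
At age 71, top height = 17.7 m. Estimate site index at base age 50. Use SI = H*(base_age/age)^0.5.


Formula: SI = H_dom * (base_age / age)^0.5
Age ratio = 50 / 71 = 0.70423
sqrt(age_ratio) = 0.83918
SI = 17.7 * 0.83918 = 14.9 m

14.9


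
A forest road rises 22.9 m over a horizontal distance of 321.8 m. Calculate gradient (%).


Formula: Gradient = rise / run * 100
Gradient = 22.9 / 321.8 * 100 = 7.1%

7.1


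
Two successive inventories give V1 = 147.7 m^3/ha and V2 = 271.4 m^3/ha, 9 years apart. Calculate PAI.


Formula: PAI = (V_T2 - V_T1) / (T2 - T1)
Volume increment = 271.4 - 147.7 = 123.7 m^3/ha
PAI = 123.7 / 9 = 13.74 m^3/ha/year

13.74


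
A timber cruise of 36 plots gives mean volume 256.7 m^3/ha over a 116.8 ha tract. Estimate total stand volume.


Formula: Total Volume = Mean Volume per ha * Total Area
Total Volume = 256.7 m^3/ha * 116.8 ha
Total Volume = 29983 m^3

29983


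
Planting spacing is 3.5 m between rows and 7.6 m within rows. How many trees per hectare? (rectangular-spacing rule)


Formula: TPH = 10000 m^2/ha / (spacing_x * spacing_y)
Area per tree = 3.5 m * 7.6 m = 26.6 m^2
TPH = 10000 / 26.6 = 376 trees/ha

376


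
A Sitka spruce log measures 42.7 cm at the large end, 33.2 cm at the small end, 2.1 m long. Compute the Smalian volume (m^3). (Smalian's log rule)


Smalian: V = (A1 + A2)/2 * L,  A = pi*(D/200)^2
A1 = pi*(42.7/200)^2 = 0.143201 m^2
A2 = pi*(33.2/200)^2 = 0.08657 m^2
V = (0.143201+0.08657)/2*2.1 = 0.2413 m^3

0.2413


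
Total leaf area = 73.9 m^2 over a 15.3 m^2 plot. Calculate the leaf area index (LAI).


Formula: LAI = total leaf area / ground area  (dimensionless)
LAI = 73.9 m^2 / 15.3 m^2
LAI = 4.83

4.83


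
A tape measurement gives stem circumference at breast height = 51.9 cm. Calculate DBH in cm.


Formula: DBH = C / pi
DBH = 51.9 / pi
pi = 3.14159...
DBH = 16.5 cm

16.5


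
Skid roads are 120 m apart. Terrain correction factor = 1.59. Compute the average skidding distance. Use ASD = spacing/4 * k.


Formula: ASD = (spacing / 4) * correction
Uncorrected distance = spacing / 4 = 120 / 4 = 30 m
ASD = 30 * 1.59 = 48 m

48


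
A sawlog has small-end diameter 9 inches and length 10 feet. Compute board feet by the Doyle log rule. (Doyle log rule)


Doyle: BF = (D - 4)^2 * L / 16
Adjusted diameter = 9 - 4 = 5 in
(D-4)^2 = 5^2 = 25
BF = 25 * 10 / 16 = 16 BF

16


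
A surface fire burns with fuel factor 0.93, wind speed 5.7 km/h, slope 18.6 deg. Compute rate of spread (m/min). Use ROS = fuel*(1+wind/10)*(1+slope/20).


Formula: ROS = fuel * (1 + wind/10) * (1 + slope/20)
Wind factor = 1 + 5.7/10 = 1.57
Slope factor = 1 + 18.6/20 = 1.93
ROS = 0.93 * 1.57 * 1.93 = 2.82 m/min

2.82


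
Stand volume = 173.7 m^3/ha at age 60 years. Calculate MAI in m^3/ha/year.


Formula: MAI = Total Volume / Stand Age
MAI = 173.7 m^3/ha / 60 years
MAI = 2.9 m^3/ha/year

2.9


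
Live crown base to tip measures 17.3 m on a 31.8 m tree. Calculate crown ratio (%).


Formula: Crown Ratio = (Crown Length / Total Height) * 100
CR = (17.3 m / 31.8 m) * 100
CR = 0.544 * 100 = 54.4%

54.4


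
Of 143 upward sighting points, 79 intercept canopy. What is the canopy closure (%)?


Formula: Canopy closure = covered points / total points * 100
Closure = 79 / 143 * 100
Closure = 0.5524 * 100 = 55.2%

55.2


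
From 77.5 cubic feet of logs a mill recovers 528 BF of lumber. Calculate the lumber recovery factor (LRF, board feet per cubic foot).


Formula: LRF = Lumber Output (BF) / Log Input (ft^3)
LRF = 528 BF / 77.5 ft^3
LRF = 6.81 BF/ft^3

6.81


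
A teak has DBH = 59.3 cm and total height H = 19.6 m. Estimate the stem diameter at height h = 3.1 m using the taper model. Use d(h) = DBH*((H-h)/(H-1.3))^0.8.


Taper: d(h) = DBH * ((H - h) / (H - 1.3))^0.8
Numerator = H - h = 19.6 - 3.1 = 16.5 m
Denominator = H - 1.3 = 19.6 - 1.3 = 18.3 m
Ratio = 16.5 / 18.3 = 0.90164
d = 59.3 * 0.90164^0.8 = 54.6 cm

54.6


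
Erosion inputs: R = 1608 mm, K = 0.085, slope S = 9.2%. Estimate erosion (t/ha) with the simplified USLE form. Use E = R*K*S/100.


Formula: E = R * K * S / 100  (simplified USLE)
R * K = 1608 * 0.085 = 136.68
E = 136.68 * 9.2 / 100 = 12.57 t/ha

12.57


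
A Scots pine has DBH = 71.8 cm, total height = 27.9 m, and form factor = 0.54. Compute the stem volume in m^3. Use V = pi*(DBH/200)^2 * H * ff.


Formula: V = pi * (DBH/200)^2 * H * ff
Radius = DBH/200 = 71.8/200 = 0.359 m
Radius^2 = 0.359^2 = 0.128881 m^2
V = pi * 0.128881 * 27.9 * 0.54
V = 6.1 m^3

6.1


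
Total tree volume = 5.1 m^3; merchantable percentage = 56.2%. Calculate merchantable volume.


Formula: MV = V_total * (merchantable_pct / 100)
Merchantable fraction = 56.2% / 100 = 0.562
MV = 5.1 m^3 * 0.562 = 2.866 m^3

2.866


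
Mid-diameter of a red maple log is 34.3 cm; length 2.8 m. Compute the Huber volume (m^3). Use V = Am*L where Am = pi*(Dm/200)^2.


Huber: V = Am * L,  Am = pi*(Dm/200)^2
Am = pi*(34.3/200)^2 = 0.092401 m^2
V = 0.092401*2.8 = 0.2587 m^3

0.2587


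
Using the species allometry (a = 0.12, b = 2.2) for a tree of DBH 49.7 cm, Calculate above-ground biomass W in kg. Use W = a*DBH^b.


Formula: W = a * DBH^b  (allometric power law)
DBH^b = 49.7^2.2 = 5394.9082
W = 0.12 * 5394.9082 = 647.4 kg

647.4


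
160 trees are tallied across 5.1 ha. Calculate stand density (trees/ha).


Formula: Stand Density = N_trees / Area_ha
Density = 160 trees / 5.1 ha
Density = 31 trees/ha

31


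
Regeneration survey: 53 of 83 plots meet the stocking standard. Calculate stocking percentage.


Formula: Stocking % = stocked plots / total plots * 100
Stocking = 53 / 83 * 100
Stocking = 0.6386 * 100 = 63.9%

63.9


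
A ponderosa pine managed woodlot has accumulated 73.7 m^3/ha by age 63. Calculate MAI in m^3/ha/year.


Formula: MAI = Total Volume / Stand Age
MAI = 73.7 m^3/ha / 63 years
MAI = 1.17 m^3/ha/year

1.17


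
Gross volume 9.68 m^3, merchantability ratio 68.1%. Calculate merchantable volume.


Formula: MV = V_total * (merchantable_pct / 100)
Merchantable fraction = 68.1% / 100 = 0.681
MV = 9.68 m^3 * 0.681 = 6.592 m^3

6.592


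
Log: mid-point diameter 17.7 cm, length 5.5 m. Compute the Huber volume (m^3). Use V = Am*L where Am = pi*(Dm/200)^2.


Huber: V = Am * L,  Am = pi*(Dm/200)^2
Am = pi*(17.7/200)^2 = 0.024606 m^2
V = 0.024606*5.5 = 0.1353 m^3

0.1353


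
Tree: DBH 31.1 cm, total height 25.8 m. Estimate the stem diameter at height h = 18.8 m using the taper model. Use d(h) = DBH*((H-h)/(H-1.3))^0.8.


Taper: d(h) = DBH * ((H - h) / (H - 1.3))^0.8
Numerator = H - h = 25.8 - 18.8 = 7.0 m
Denominator = H - 1.3 = 25.8 - 1.3 = 24.5 m
Ratio = 7.0 / 24.5 = 0.28571
d = 31.1 * 0.28571^0.8 = 11.4 cm

11.4


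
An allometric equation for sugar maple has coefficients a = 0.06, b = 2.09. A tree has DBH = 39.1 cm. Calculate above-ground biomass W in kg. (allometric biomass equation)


Formula: W = a * DBH^b  (allometric power law)
DBH^b = 39.1^2.09 = 2126.4218
W = 0.06 * 2126.4218 = 127.6 kg

127.6


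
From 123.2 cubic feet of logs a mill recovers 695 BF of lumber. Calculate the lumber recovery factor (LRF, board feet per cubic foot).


Formula: LRF = Lumber Output (BF) / Log Input (ft^3)
LRF = 695 BF / 123.2 ft^3
LRF = 5.64 BF/ft^3

5.64


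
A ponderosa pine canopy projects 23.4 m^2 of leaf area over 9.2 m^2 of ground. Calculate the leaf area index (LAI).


Formula: LAI = total leaf area / ground area  (dimensionless)
LAI = 23.4 m^2 / 9.2 m^2
LAI = 2.54

2.54


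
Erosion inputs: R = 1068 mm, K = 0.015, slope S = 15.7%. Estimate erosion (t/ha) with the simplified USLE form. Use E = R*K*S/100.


Formula: E = R * K * S / 100  (simplified USLE)
R * K = 1068 * 0.015 = 16.02
E = 16.02 * 15.7 / 100 = 2.52 t/ha

2.52


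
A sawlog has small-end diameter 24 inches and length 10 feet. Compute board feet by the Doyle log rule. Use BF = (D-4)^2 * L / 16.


Doyle: BF = (D - 4)^2 * L / 16
Adjusted diameter = 24 - 4 = 20 in
(D-4)^2 = 20^2 = 400
BF = 400 * 10 / 16 = 250 BF

250


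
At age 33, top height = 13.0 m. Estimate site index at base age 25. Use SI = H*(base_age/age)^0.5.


Formula: SI = H_dom * (base_age / age)^0.5
Age ratio = 25 / 33 = 0.75758
sqrt(age_ratio) = 0.87039
SI = 13.0 * 0.87039 = 11.3 m

11.3


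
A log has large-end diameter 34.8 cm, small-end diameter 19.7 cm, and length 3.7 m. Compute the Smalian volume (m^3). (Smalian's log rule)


Smalian: V = (A1 + A2)/2 * L,  A = pi*(D/200)^2
A1 = pi*(34.8/200)^2 = 0.095115 m^2
A2 = pi*(19.7/200)^2 = 0.030481 m^2
V = (0.095115+0.030481)/2*3.7 = 0.2324 m^3

0.2324


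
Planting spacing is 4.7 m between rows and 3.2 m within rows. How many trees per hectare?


Formula: TPH = 10000 m^2/ha / (spacing_x * spacing_y)
Area per tree = 4.7 m * 3.2 m = 15.04 m^2
TPH = 10000 / 15.04 = 665 trees/ha

665


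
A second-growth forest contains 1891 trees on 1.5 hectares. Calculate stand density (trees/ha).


Formula: Stand Density = N_trees / Area_ha
Density = 1891 trees / 1.5 ha
Density = 1261 trees/ha

1261


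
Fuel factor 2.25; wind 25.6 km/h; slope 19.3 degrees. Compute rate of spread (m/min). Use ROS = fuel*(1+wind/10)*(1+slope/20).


Formula: ROS = fuel * (1 + wind/10) * (1 + slope/20)
Wind factor = 1 + 25.6/10 = 3.56
Slope factor = 1 + 19.3/20 = 1.965
ROS = 2.25 * 3.56 * 1.965 = 15.74 m/min

15.74


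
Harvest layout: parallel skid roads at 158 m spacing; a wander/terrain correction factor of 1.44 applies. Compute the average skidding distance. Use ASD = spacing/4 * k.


Formula: ASD = (spacing / 4) * correction
Uncorrected distance = spacing / 4 = 158 / 4 = 39.5 m
ASD = 39.5 * 1.44 = 57 m

57


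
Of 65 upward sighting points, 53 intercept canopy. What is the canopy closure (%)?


Formula: Canopy closure = covered points / total points * 100
Closure = 53 / 65 * 100
Closure = 0.8154 * 100 = 81.5%

81.5


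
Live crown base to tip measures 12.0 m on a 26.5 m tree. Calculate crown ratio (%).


Formula: Crown Ratio = (Crown Length / Total Height) * 100
CR = (12.0 m / 26.5 m) * 100
CR = 0.4528 * 100 = 45.3%

45.3


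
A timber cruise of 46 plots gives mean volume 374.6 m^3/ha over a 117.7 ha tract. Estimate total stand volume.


Formula: Total Volume = Mean Volume per ha * Total Area
Total Volume = 374.6 m^3/ha * 117.7 ha
Total Volume = 44090 m^3

44090


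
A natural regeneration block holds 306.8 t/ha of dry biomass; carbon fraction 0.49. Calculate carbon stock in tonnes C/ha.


Formula: Carbon Stock = Biomass * Carbon Fraction
C = 306.8 t/ha * 0.49
C = 150.3 t C/ha

150.3


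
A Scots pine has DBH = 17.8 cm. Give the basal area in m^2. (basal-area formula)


Formula: BA = pi * (DBH/2)^2 / 10000  (cm^2 to m^2)
Radius = DBH/2 = 17.8/2 = 8.9 cm
BA = pi * 8.9^2 / 10000
   = 248.8456 cm^2 / 10000
   = 0.0249 m^2

0.0249


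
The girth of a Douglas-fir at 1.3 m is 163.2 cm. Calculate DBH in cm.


Formula: DBH = C / pi
DBH = 163.2 / pi
pi = 3.14159...
DBH = 51.9 cm

51.9


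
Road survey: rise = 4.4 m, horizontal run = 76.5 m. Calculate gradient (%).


Formula: Gradient = rise / run * 100
Gradient = 4.4 / 76.5 * 100 = 5.8%

5.8


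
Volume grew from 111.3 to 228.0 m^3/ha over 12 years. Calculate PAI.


Formula: PAI = (V_T2 - V_T1) / (T2 - T1)
Volume increment = 228.0 - 111.3 = 116.7 m^3/ha
PAI = 116.7 / 12 = 9.73 m^3/ha/year

9.73


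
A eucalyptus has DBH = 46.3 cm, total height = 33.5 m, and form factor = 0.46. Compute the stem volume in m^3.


Formula: V = pi * (DBH/200)^2 * H * ff
Radius = DBH/200 = 46.3/200 = 0.2315 m
Radius^2 = 0.2315^2 = 0.05359225 m^2
V = pi * 0.05359225 * 33.5 * 0.46
V = 2.595 m^3

2.595


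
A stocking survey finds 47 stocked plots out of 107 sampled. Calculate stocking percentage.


Formula: Stocking % = stocked plots / total plots * 100
Stocking = 47 / 107 * 100
Stocking = 0.4393 * 100 = 43.9%

43.9


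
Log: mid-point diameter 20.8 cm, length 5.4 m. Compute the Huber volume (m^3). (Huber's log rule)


Huber: V = Am * L,  Am = pi*(Dm/200)^2
Am = pi*(20.8/200)^2 = 0.033979 m^2
V = 0.033979*5.4 = 0.1835 m^3

0.1835


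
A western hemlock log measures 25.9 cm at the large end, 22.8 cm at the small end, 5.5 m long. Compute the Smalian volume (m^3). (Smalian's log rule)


Smalian: V = (A1 + A2)/2 * L,  A = pi*(D/200)^2
A1 = pi*(25.9/200)^2 = 0.052685 m^2
A2 = pi*(22.8/200)^2 = 0.040828 m^2
V = (0.052685+0.040828)/2*5.5 = 0.2572 m^3

0.2572


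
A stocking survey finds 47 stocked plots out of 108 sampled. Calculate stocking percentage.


Formula: Stocking % = stocked plots / total plots * 100
Stocking = 47 / 108 * 100
Stocking = 0.4352 * 100 = 43.5%

43.5


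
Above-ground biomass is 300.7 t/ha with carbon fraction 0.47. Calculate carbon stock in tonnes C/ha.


Formula: Carbon Stock = Biomass * Carbon Fraction
C = 300.7 t/ha * 0.47
C = 141.3 t C/ha

141.3


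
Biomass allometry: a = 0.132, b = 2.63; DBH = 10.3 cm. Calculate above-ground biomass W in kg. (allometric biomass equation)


Formula: W = a * DBH^b  (allometric power law)
DBH^b = 10.3^2.63 = 461.0647
W = 0.132 * 461.0647 = 60.9 kg

60.9


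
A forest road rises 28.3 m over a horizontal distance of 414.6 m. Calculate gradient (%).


Formula: Gradient = rise / run * 100
Gradient = 28.3 / 414.6 * 100 = 6.8%

6.8


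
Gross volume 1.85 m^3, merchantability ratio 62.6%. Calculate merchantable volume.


Formula: MV = V_total * (merchantable_pct / 100)
Merchantable fraction = 62.6% / 100 = 0.626
MV = 1.85 m^3 * 0.626 = 1.158 m^3

1.158


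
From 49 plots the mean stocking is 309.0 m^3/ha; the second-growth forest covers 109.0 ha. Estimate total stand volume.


Formula: Total Volume = Mean Volume per ha * Total Area
Total Volume = 309.0 m^3/ha * 109.0 ha
Total Volume = 33681 m^3

33681


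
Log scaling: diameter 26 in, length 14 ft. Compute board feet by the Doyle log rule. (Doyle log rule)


Doyle: BF = (D - 4)^2 * L / 16
Adjusted diameter = 26 - 4 = 22 in
(D-4)^2 = 22^2 = 484
BF = 484 * 14 / 16 = 424 BF

424


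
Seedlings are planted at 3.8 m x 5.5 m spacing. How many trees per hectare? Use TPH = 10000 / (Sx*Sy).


Formula: TPH = 10000 m^2/ha / (spacing_x * spacing_y)
Area per tree = 3.8 m * 5.5 m = 20.9 m^2
TPH = 10000 / 20.9 = 478 trees/ha

478


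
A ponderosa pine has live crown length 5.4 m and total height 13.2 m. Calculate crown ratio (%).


Formula: Crown Ratio = (Crown Length / Total Height) * 100
CR = (5.4 m / 13.2 m) * 100
CR = 0.4091 * 100 = 40.9%

40.9


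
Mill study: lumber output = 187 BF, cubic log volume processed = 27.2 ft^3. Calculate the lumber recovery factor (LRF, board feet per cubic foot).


Formula: LRF = Lumber Output (BF) / Log Input (ft^3)
LRF = 187 BF / 27.2 ft^3
LRF = 6.88 BF/ft^3

6.88


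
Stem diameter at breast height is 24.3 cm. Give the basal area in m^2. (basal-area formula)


Formula: BA = pi * (DBH/2)^2 / 10000  (cm^2 to m^2)
Radius = DBH/2 = 24.3/2 = 12.15 cm
BA = pi * 12.15^2 / 10000
   = 463.7698 cm^2 / 10000
   = 0.0464 m^2

0.0464


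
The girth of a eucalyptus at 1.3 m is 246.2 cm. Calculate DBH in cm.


Formula: DBH = C / pi
DBH = 246.2 / pi
pi = 3.14159...
DBH = 78.4 cm

78.4


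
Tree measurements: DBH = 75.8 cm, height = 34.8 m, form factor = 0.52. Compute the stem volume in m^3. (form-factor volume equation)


Formula: V = pi * (DBH/200)^2 * H * ff
Radius = DBH/200 = 75.8/200 = 0.379 m
Radius^2 = 0.379^2 = 0.143641 m^2
V = pi * 0.143641 * 34.8 * 0.52
V = 8.166 m^3

8.166


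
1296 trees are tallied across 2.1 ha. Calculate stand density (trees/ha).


Formula: Stand Density = N_trees / Area_ha
Density = 1296 trees / 2.1 ha
Density = 617 trees/ha

617


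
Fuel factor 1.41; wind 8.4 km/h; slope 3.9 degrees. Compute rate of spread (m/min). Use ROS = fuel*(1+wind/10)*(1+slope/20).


Formula: ROS = fuel * (1 + wind/10) * (1 + slope/20)
Wind factor = 1 + 8.4/10 = 1.84
Slope factor = 1 + 3.9/20 = 1.195
ROS = 1.41 * 1.84 * 1.195 = 3.1 m/min

3.1


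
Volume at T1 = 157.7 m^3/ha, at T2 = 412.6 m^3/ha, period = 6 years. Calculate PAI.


Formula: PAI = (V_T2 - V_T1) / (T2 - T1)
Volume increment = 412.6 - 157.7 = 254.9 m^3/ha
PAI = 254.9 / 6 = 42.48 m^3/ha/year

42.48


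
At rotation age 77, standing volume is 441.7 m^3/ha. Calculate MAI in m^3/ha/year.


Formula: MAI = Total Volume / Stand Age
MAI = 441.7 m^3/ha / 77 years
MAI = 5.74 m^3/ha/year

5.74
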